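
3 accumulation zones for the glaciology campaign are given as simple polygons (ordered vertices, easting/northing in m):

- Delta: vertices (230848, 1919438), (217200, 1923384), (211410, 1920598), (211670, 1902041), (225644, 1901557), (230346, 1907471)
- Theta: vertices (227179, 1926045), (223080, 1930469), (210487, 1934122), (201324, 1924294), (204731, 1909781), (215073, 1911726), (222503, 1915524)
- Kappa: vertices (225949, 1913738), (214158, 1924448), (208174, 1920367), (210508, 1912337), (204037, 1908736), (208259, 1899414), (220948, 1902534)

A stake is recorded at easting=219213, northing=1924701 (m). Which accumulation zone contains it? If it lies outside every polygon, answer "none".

Theta

Cast a ray rightward from (219213, 1924701). For each polygon, the edges (by vertex number in listed order) whose endpoints lie on opposite sides of northing = 1924701, where each meets that height, and whether that is right or left of the point:
Delta: no edge straddles that height → 0 crossings.
Theta: 3–4 at easting≈201703.5 (left), 7–1 at easting≈226581.7 (right) → 1 crossing.
Kappa: no edge straddles that height → 0 crossings.
Only Theta has an odd count, so the point is inside Theta.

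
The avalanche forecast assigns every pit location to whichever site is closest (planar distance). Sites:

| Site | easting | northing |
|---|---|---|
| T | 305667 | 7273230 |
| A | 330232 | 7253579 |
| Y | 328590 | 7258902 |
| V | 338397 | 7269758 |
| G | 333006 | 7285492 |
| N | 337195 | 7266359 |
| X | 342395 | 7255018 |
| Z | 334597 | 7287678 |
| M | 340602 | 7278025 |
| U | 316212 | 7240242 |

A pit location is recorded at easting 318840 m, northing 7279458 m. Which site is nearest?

Squared distances to each site:
T: 212315913.000; A: 799500305.000; Y: 517611636.000; V: 476566249.000; G: 237084712.000; N: 508489826.000; X: 1152151625.000; Z: 315851449.000; M: 475638133.000; U: 1544801040.000.
Minimum at T.

T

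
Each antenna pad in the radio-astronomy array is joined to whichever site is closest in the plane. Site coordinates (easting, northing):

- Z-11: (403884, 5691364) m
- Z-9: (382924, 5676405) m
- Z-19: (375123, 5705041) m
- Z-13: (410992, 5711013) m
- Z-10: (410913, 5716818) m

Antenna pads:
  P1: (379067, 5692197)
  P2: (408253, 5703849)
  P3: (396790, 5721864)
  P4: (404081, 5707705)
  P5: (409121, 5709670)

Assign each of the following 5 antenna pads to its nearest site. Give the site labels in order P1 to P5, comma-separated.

Z-19, Z-13, Z-10, Z-13, Z-13

P1 → Z-19 (d²=180523472.00)
P2 → Z-13 (d²=58825017.00)
P3 → Z-10 (d²=224921245.00)
P4 → Z-13 (d²=58704785.00)
P5 → Z-13 (d²=5304290.00)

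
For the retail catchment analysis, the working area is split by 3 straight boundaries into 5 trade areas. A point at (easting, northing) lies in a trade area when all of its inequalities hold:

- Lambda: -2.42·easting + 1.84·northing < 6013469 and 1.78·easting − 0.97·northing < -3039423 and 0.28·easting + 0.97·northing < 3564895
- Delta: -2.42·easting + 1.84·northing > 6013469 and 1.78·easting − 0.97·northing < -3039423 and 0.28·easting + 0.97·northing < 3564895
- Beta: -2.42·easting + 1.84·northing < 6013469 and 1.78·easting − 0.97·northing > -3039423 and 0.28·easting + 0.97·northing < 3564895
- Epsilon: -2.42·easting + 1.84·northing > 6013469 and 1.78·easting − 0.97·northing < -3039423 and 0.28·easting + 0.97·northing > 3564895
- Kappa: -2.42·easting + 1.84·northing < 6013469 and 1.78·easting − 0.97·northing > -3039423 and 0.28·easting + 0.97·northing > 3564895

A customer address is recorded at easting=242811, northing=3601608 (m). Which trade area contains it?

Delta

-2.42·242811 + 1.84·3601608 = 6039356.100, which is > 6013469
1.78·242811 − 0.97·3601608 = -3061356.180, which is < -3039423
0.28·242811 + 0.97·3601608 = 3561546.840, which is < 3564895
This sign pattern matches Delta.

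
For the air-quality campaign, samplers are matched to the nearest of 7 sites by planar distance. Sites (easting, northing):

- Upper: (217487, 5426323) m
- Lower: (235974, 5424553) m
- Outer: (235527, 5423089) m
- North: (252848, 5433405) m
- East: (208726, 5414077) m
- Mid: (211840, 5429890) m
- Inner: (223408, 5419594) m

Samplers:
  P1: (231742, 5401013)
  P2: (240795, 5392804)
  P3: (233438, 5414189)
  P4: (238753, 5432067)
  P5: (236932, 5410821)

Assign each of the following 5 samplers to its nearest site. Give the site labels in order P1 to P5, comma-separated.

Inner, Outer, Outer, Lower, Outer

P1 → Inner (d²=414709117.00)
P2 → Outer (d²=944933049.00)
P3 → Outer (d²=83573921.00)
P4 → Lower (d²=64183037.00)
P5 → Outer (d²=152477849.00)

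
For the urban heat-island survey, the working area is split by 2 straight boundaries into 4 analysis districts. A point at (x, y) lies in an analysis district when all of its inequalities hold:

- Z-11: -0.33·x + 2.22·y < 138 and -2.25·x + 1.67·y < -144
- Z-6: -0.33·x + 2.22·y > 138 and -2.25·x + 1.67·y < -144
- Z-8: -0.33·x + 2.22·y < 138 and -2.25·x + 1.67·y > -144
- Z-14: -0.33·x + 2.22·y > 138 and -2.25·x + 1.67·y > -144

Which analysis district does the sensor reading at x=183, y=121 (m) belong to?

Z-6

-0.33·183 + 2.22·121 = 208.230, which is > 138
-2.25·183 + 1.67·121 = -209.680, which is < -144
This sign pattern matches Z-6.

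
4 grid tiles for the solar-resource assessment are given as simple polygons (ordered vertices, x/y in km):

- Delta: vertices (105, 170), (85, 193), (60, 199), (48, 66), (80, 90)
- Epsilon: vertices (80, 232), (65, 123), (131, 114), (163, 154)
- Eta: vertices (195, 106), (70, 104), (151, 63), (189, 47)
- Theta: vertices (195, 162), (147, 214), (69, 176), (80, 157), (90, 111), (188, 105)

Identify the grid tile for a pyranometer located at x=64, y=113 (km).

Delta

Cast a ray rightward from (64, 113). For each polygon, the edges (by vertex number in listed order) whose endpoints lie on opposite sides of y = 113, where each meets that height, and whether that is right or left of the point:
Delta: 3–4 at x≈52.2 (left), 5–1 at x≈87.2 (right) → 1 crossing.
Epsilon: no edge straddles that height → 0 crossings.
Eta: no edge straddles that height → 0 crossings.
Theta: 4–5 at x≈89.6 (right), 6–1 at x≈189.0 (right) → 2 crossings.
Only Delta has an odd count, so the point is inside Delta.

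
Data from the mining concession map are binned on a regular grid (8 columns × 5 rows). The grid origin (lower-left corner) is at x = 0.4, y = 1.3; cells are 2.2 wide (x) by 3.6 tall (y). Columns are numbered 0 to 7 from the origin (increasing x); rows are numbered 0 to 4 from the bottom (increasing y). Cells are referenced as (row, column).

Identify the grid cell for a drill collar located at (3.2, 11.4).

Column index: ⌊(3.2 − 0.4) / 2.2⌋ = ⌊1.273⌋ = 1
Row offset from origin: ⌊(11.4 − 1.3) / 3.6⌋ = ⌊2.806⌋ = 2 → row 2

(2, 1)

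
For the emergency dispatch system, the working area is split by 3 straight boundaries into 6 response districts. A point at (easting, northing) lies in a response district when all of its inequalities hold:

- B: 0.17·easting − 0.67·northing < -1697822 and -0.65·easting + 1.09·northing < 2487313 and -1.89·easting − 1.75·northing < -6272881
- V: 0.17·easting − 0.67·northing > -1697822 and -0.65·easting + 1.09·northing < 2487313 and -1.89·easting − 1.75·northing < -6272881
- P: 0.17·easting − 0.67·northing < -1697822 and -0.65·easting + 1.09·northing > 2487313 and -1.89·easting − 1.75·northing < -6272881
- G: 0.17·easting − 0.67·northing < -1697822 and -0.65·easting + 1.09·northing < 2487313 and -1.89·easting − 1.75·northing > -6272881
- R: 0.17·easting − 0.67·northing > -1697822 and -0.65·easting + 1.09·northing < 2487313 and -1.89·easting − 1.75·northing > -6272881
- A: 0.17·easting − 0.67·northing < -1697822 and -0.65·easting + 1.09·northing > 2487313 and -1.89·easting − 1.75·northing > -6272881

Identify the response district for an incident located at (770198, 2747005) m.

0.17·770198 − 0.67·2747005 = -1709559.690, which is < -1697822
-0.65·770198 + 1.09·2747005 = 2493606.750, which is > 2487313
-1.89·770198 − 1.75·2747005 = -6262932.970, which is > -6272881
This sign pattern matches A.

A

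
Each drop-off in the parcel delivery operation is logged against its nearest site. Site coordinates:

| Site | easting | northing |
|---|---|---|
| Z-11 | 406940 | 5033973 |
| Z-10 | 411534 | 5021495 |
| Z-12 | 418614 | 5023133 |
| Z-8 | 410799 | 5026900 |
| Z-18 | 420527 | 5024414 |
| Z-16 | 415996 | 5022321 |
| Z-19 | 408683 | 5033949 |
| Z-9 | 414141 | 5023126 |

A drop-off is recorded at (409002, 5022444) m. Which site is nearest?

Z-10

Squared distances to each site:
Z-11: 137169685.000; Z-10: 7311625.000; Z-12: 92865265.000; Z-8: 23085145.000; Z-18: 136706525.000; Z-16: 48931165.000; Z-19: 132466786.000; Z-9: 26874445.000.
Minimum at Z-10.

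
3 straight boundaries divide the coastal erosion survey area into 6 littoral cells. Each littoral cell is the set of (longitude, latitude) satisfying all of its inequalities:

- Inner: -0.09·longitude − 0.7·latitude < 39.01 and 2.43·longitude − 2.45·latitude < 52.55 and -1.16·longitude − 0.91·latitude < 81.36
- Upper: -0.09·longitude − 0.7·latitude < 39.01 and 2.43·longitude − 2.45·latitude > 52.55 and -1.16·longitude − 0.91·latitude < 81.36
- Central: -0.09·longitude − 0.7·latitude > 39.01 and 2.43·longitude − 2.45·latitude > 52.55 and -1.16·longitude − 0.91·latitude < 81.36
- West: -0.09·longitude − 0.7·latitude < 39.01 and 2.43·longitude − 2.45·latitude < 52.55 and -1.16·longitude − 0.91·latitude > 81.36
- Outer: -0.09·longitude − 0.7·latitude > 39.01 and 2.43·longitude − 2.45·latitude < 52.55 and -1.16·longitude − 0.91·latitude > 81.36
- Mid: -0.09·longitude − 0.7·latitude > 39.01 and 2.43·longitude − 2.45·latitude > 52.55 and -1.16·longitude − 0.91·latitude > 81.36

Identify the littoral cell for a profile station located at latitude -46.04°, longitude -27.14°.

Inner

-0.09·-27.14 − 0.7·-46.04 = 34.671, which is < 39.01
2.43·-27.14 − 2.45·-46.04 = 46.848, which is < 52.55
-1.16·-27.14 − 0.91·-46.04 = 73.379, which is < 81.36
This sign pattern matches Inner.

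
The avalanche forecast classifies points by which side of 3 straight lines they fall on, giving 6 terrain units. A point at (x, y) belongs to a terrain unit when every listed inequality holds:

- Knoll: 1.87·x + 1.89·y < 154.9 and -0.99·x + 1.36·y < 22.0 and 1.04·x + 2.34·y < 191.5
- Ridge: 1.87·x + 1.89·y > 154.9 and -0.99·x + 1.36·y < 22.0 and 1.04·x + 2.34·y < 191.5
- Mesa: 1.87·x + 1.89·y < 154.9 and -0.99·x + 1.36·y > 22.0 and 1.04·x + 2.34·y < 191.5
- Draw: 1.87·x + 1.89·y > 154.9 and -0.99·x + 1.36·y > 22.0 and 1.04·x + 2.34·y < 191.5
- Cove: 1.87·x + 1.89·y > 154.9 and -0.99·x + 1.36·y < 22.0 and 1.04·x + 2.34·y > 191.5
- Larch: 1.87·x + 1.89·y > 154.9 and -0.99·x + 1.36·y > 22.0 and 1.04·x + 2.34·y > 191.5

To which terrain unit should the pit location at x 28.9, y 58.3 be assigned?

Draw

1.87·28.9 + 1.89·58.3 = 164.230, which is > 154.9
-0.99·28.9 + 1.36·58.3 = 50.677, which is > 22.0
1.04·28.9 + 2.34·58.3 = 166.478, which is < 191.5
This sign pattern matches Draw.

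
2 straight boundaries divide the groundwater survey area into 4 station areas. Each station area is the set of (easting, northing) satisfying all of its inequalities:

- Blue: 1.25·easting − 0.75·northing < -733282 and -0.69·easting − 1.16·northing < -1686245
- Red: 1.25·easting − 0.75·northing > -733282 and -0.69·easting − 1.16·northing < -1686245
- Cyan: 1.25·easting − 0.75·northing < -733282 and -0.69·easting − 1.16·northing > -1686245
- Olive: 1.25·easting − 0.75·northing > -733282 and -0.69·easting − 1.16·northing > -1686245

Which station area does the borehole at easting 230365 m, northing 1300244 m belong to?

Olive

1.25·230365 − 0.75·1300244 = -687226.750, which is > -733282
-0.69·230365 − 1.16·1300244 = -1667234.890, which is > -1686245
This sign pattern matches Olive.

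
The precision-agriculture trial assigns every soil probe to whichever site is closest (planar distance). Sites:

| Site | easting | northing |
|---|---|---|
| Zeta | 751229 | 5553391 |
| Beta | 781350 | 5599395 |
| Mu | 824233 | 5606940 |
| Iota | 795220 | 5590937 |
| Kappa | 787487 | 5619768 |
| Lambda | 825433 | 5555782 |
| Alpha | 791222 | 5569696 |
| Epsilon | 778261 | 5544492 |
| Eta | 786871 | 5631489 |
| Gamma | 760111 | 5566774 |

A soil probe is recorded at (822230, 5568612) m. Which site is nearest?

Lambda

Squared distances to each site:
Zeta: 5272820842.000; Beta: 2618767489.000; Mu: 1473047593.000; Iota: 1227945725.000; Kappa: 3824012385.000; Lambda: 174868109.000; Alpha: 962671120.000; Epsilon: 2515047361.000; Eta: 5203776010.000; Gamma: 3862148405.000.
Minimum at Lambda.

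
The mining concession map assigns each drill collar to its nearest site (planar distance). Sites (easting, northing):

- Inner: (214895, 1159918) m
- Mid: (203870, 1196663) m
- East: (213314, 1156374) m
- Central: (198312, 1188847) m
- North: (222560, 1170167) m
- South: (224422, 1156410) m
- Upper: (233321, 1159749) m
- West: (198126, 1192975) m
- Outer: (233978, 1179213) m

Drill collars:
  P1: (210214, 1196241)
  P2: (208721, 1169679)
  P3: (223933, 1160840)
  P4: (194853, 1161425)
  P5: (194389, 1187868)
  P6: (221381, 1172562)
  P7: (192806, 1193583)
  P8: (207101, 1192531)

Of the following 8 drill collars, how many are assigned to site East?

1

P1 → Mid
P2 → Inner
P3 → South
P4 → East
P5 → Central
P6 → North
P7 → West
P8 → Mid
1 of the 8 goes to East.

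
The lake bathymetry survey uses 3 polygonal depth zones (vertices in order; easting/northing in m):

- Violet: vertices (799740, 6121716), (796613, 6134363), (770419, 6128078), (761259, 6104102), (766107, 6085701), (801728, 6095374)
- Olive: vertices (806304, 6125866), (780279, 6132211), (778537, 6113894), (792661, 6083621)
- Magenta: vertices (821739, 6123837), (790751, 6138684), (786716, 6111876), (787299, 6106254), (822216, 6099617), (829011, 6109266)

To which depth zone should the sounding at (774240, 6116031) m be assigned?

Cast a ray rightward from (774240, 6116031). For each polygon, the edges (by vertex number in listed order) whose endpoints lie on opposite sides of northing = 6116031, where each meets that height, and whether that is right or left of the point:
Violet: 3–4 at easting≈765816.5 (left), 6–1 at easting≈800169.0 (right) → 1 crossing.
Olive: 2–3 at easting≈778740.2 (right), 4–1 at easting≈803127.8 (right) → 2 crossings.
Magenta: 2–3 at easting≈787341.4 (right), 6–1 at easting≈825634.8 (right) → 2 crossings.
Only Violet has an odd count, so the point is inside Violet.

Violet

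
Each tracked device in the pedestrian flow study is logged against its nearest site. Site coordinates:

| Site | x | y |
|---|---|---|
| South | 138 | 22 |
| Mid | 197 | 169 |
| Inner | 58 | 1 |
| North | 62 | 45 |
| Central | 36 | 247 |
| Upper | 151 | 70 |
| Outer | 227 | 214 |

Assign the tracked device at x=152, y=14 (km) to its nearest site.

South

Squared distances to each site:
South: 260.000; Mid: 26050.000; Inner: 9005.000; North: 9061.000; Central: 67745.000; Upper: 3137.000; Outer: 45625.000.
Minimum at South.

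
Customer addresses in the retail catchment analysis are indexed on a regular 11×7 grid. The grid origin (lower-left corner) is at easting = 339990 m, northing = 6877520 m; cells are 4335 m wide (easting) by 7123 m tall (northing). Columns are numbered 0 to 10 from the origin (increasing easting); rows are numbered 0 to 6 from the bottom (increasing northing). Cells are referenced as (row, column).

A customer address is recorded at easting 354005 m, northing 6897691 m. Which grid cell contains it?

(2, 3)

Column index: ⌊(354005 − 339990) / 4335⌋ = ⌊3.233⌋ = 3
Row offset from origin: ⌊(6897691 − 6877520) / 7123⌋ = ⌊2.832⌋ = 2 → row 2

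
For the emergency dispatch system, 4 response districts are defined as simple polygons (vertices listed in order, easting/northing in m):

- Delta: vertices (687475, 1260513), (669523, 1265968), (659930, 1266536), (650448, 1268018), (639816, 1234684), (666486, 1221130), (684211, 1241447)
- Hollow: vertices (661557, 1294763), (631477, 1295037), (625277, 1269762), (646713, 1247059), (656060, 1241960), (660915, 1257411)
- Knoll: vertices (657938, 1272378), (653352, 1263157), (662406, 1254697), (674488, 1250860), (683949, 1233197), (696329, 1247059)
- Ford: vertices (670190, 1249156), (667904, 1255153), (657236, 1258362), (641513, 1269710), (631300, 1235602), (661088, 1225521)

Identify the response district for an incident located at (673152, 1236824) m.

Delta

Cast a ray rightward from (673152, 1236824). For each polygon, the edges (by vertex number in listed order) whose endpoints lie on opposite sides of northing = 1236824, where each meets that height, and whether that is right or left of the point:
Delta: 4–5 at easting≈640498.6 (left), 6–7 at easting≈680177.8 (right) → 1 crossing.
Hollow: no edge straddles that height → 0 crossings.
Knoll: 4–5 at easting≈682006.2 (right), 5–6 at easting≈687188.2 (right) → 2 crossings.
Ford: 4–5 at easting≈631665.9 (left), 6–1 at easting≈665440.9 (left) → 0 crossings.
Only Delta has an odd count, so the point is inside Delta.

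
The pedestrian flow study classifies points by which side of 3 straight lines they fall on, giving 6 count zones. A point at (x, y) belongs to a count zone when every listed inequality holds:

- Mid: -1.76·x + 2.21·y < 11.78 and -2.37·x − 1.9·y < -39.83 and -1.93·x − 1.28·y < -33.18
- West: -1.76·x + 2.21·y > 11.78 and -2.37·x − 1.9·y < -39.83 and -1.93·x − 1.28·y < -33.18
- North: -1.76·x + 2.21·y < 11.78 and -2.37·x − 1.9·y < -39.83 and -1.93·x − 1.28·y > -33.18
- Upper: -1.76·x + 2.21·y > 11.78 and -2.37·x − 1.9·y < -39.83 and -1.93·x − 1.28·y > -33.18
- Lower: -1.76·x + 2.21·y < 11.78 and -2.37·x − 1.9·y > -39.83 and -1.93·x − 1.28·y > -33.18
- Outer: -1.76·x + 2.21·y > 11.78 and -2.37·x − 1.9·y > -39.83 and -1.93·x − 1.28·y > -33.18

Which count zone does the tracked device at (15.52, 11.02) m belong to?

-1.76·15.52 + 2.21·11.02 = -2.961, which is < 11.78
-2.37·15.52 − 1.9·11.02 = -57.720, which is < -39.83
-1.93·15.52 − 1.28·11.02 = -44.059, which is < -33.18
This sign pattern matches Mid.

Mid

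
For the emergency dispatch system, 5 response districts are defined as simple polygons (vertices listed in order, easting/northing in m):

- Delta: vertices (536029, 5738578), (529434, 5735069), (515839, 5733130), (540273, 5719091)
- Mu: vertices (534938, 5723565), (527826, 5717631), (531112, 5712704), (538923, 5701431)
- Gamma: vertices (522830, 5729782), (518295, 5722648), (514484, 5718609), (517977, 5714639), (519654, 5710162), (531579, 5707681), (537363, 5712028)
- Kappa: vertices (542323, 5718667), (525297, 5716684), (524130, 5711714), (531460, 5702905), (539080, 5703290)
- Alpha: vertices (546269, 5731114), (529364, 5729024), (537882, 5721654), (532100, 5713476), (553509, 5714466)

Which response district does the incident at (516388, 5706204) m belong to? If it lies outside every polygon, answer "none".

Cast a ray rightward from (516388, 5706204). For each polygon, the edges (by vertex number in listed order) whose endpoints lie on opposite sides of northing = 5706204, where each meets that height, and whether that is right or left of the point:
Delta: no edge straddles that height → 0 crossings.
Mu: 3–4 at easting≈535615.8 (right), 4–1 at easting≈538063.7 (right) → 2 crossings.
Gamma: no edge straddles that height → 0 crossings.
Kappa: 3–4 at easting≈528714.9 (right), 5–1 at easting≈539694.6 (right) → 2 crossings.
Alpha: no edge straddles that height → 0 crossings.
All counts are even, so the point lies outside every listed polygon.

none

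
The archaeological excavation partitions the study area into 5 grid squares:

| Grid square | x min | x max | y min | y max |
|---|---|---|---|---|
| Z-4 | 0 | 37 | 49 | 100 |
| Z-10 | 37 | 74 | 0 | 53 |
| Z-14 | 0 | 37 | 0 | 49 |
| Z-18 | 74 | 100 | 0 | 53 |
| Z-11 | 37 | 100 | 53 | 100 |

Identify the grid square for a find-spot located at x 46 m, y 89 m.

The point has x = 46 and y = 89.
Only Z-11 satisfies 37 ≤ x ≤ 100 and 53 ≤ y ≤ 100.

Z-11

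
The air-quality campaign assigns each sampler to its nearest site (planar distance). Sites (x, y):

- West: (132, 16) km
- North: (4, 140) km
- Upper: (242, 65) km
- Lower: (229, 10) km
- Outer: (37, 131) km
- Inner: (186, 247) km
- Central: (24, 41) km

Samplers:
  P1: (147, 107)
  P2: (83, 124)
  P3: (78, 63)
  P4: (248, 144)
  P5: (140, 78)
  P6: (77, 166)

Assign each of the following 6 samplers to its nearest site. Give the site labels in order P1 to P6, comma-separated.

West, Outer, Central, Upper, West, Outer

P1 → West (d²=8506.00)
P2 → Outer (d²=2165.00)
P3 → Central (d²=3400.00)
P4 → Upper (d²=6277.00)
P5 → West (d²=3908.00)
P6 → Outer (d²=2825.00)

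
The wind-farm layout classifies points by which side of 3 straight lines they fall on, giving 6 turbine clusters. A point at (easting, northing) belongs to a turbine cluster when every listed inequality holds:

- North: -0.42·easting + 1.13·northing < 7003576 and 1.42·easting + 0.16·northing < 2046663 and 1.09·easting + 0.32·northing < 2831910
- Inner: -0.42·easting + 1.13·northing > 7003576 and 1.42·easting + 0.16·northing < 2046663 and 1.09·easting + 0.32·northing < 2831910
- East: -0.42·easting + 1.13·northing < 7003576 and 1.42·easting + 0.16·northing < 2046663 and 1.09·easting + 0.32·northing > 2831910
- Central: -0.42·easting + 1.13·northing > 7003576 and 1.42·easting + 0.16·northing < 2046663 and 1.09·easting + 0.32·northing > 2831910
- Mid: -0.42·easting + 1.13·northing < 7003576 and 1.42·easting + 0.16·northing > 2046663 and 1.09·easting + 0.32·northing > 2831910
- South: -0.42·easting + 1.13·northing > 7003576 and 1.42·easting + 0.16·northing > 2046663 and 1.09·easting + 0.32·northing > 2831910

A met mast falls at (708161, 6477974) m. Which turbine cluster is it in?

-0.42·708161 + 1.13·6477974 = 7022683.000, which is > 7003576
1.42·708161 + 0.16·6477974 = 2042064.460, which is < 2046663
1.09·708161 + 0.32·6477974 = 2844847.170, which is > 2831910
This sign pattern matches Central.

Central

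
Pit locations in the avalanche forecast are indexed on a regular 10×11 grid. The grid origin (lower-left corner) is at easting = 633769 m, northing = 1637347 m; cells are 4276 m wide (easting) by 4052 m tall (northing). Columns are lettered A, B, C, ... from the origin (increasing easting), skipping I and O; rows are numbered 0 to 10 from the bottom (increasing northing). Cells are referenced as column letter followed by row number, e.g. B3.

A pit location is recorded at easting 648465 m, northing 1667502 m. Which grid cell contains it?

Column index: ⌊(648465 − 633769) / 4276⌋ = ⌊3.437⌋ = 3 → column D
Row offset from origin: ⌊(1667502 − 1637347) / 4052⌋ = ⌊7.442⌋ = 7 → row 7

D7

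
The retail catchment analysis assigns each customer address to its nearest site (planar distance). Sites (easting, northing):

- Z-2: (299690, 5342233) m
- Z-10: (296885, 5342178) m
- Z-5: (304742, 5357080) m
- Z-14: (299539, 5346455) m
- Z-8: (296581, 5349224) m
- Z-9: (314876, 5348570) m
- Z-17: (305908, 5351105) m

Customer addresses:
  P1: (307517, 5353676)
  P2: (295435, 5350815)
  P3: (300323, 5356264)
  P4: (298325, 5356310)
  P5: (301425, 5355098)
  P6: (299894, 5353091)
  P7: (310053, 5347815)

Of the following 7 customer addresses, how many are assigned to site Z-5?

3

P1 → Z-17
P2 → Z-8
P3 → Z-5
P4 → Z-5
P5 → Z-5
P6 → Z-8
P7 → Z-9
3 of the 7 go to Z-5.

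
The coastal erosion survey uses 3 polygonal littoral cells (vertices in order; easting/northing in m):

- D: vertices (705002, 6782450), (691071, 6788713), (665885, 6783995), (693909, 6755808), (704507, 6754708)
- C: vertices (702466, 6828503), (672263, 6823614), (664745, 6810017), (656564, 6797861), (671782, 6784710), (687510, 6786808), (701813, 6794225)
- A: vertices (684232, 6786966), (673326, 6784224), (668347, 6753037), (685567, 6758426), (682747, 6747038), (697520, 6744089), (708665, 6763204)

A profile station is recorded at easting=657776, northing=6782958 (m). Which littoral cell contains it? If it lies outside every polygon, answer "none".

Cast a ray rightward from (657776, 6782958). For each polygon, the edges (by vertex number in listed order) whose endpoints lie on opposite sides of northing = 6782958, where each meets that height, and whether that is right or left of the point:
D: 1–2 at easting≈703872.0 (right), 3–4 at easting≈666916.0 (right) → 2 crossings.
C: no edge straddles that height → 0 crossings.
A: 2–3 at easting≈673123.9 (right), 7–1 at easting≈688353.2 (right) → 2 crossings.
All counts are even, so the point lies outside every listed polygon.

none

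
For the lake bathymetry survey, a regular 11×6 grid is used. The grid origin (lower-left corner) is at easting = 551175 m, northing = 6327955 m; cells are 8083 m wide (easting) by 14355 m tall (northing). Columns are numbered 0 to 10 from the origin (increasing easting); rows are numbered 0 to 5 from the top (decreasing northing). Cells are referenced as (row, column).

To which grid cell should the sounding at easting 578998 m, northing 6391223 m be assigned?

(1, 3)

Column index: ⌊(578998 − 551175) / 8083⌋ = ⌊3.442⌋ = 3
Row offset from origin: ⌊(6391223 − 6327955) / 14355⌋ = ⌊4.407⌋ = 4 → row 1 (counted from top)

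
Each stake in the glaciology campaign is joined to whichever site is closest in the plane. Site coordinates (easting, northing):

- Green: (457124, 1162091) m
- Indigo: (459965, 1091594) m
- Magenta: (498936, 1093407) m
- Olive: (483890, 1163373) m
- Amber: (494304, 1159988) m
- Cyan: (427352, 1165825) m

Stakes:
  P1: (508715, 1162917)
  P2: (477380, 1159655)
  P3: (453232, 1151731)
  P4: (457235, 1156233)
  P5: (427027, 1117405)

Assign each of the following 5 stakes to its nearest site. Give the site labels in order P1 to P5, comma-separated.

Amber, Olive, Green, Green, Indigo

P1 → Amber (d²=216255962.00)
P2 → Olive (d²=56203624.00)
P3 → Green (d²=122477264.00)
P4 → Green (d²=34328485.00)
P5 → Indigo (d²=1751119565.00)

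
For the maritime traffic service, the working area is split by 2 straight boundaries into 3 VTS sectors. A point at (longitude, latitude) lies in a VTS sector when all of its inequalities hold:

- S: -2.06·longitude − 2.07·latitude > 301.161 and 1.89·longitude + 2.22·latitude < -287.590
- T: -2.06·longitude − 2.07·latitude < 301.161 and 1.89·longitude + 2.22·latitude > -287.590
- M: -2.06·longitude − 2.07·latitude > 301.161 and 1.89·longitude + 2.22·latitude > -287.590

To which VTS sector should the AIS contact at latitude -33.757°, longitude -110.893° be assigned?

-2.06·-110.893 − 2.07·-33.757 = 298.317, which is < 301.161
1.89·-110.893 + 2.22·-33.757 = -284.528, which is > -287.590
This sign pattern matches T.

T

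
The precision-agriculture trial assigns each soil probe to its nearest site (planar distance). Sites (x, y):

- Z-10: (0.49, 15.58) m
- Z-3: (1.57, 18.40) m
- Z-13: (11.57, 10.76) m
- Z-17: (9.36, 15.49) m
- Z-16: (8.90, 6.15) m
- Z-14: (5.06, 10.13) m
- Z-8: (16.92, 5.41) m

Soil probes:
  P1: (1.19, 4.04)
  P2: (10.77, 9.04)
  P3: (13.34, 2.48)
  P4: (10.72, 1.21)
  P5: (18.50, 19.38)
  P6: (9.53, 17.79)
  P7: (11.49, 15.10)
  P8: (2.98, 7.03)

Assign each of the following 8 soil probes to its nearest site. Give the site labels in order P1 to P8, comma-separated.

P1 → Z-14 (d²=52.07)
P2 → Z-13 (d²=3.60)
P3 → Z-8 (d²=21.40)
P4 → Z-16 (d²=27.72)
P5 → Z-17 (d²=98.67)
P6 → Z-17 (d²=5.32)
P7 → Z-17 (d²=4.69)
P8 → Z-14 (d²=13.94)

Z-14, Z-13, Z-8, Z-16, Z-17, Z-17, Z-17, Z-14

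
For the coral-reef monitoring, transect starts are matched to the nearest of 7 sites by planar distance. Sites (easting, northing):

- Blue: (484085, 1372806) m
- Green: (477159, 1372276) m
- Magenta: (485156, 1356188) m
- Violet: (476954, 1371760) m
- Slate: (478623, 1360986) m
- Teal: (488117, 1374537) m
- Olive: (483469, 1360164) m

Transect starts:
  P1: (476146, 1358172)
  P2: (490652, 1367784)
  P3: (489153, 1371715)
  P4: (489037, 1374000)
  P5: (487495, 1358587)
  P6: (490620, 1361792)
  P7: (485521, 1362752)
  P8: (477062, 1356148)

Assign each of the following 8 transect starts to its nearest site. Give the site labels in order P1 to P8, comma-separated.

Slate, Teal, Teal, Teal, Magenta, Olive, Olive, Slate

P1 → Slate (d²=14054125.00)
P2 → Teal (d²=52029234.00)
P3 → Teal (d²=9036980.00)
P4 → Teal (d²=1134769.00)
P5 → Magenta (d²=11226122.00)
P6 → Olive (d²=53787185.00)
P7 → Olive (d²=10908448.00)
P8 → Slate (d²=25842965.00)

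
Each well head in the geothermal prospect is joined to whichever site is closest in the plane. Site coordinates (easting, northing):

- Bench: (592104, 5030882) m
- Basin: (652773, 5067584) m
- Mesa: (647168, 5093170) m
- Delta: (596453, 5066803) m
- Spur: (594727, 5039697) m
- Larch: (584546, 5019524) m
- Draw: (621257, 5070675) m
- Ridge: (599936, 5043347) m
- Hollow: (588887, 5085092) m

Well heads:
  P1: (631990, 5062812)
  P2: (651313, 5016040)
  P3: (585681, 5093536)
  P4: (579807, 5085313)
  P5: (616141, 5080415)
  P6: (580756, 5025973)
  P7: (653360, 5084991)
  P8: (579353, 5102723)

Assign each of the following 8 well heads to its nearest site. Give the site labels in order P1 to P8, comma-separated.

Draw, Basin, Hollow, Hollow, Draw, Larch, Mesa, Hollow

P1 → Draw (d²=177024058.00)
P2 → Basin (d²=2658915536.00)
P3 → Hollow (d²=81579572.00)
P4 → Hollow (d²=82495241.00)
P5 → Draw (d²=121041056.00)
P6 → Larch (d²=55953701.00)
P7 → Mesa (d²=105236905.00)
P8 → Hollow (d²=401749317.00)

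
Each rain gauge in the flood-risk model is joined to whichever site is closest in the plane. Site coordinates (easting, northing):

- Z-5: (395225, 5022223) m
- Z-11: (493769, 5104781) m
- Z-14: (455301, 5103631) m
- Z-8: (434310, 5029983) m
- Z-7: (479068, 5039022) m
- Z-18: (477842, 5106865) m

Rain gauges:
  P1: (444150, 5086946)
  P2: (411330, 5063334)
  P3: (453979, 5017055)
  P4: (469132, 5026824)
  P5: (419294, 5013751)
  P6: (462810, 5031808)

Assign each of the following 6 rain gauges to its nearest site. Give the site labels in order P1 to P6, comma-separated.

P1 → Z-14 (d²=402734026.00)
P2 → Z-8 (d²=1640369601.00)
P3 → Z-8 (d²=554002745.00)
P4 → Z-7 (d²=247515300.00)
P5 → Z-8 (d²=488958080.00)
P6 → Z-7 (d²=316364360.00)

Z-14, Z-8, Z-8, Z-7, Z-8, Z-7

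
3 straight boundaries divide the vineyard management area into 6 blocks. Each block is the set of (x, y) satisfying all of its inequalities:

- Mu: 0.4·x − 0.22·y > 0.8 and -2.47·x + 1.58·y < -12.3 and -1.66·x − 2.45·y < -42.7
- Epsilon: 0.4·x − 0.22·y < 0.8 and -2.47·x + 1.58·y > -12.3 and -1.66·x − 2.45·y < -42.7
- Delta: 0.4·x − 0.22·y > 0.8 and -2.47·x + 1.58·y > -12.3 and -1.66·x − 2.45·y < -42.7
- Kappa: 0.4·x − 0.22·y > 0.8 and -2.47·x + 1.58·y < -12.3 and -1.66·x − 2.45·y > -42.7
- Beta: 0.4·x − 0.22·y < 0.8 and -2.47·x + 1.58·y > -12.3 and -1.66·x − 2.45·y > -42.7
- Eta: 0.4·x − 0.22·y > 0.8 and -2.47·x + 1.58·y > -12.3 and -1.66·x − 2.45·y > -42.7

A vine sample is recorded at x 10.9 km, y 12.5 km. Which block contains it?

0.4·10.9 − 0.22·12.5 = 1.610, which is > 0.8
-2.47·10.9 + 1.58·12.5 = -7.173, which is > -12.3
-1.66·10.9 − 2.45·12.5 = -48.719, which is < -42.7
This sign pattern matches Delta.

Delta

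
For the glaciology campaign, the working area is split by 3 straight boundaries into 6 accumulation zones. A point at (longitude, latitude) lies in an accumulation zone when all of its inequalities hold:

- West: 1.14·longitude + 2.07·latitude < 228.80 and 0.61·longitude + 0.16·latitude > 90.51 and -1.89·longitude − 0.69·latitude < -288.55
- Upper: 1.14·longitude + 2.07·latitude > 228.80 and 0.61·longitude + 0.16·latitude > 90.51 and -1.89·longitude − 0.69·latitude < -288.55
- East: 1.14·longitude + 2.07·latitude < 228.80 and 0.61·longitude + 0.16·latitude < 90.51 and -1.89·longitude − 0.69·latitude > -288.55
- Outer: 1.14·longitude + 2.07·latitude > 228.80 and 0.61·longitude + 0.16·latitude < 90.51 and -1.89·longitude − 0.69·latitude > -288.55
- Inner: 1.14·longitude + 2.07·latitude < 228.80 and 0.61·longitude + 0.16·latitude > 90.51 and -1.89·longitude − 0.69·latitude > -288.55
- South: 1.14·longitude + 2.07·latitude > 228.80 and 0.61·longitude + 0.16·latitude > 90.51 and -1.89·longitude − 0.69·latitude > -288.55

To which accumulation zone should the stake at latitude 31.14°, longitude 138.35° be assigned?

1.14·138.35 + 2.07·31.14 = 222.179, which is < 228.80
0.61·138.35 + 0.16·31.14 = 89.376, which is < 90.51
-1.89·138.35 − 0.69·31.14 = -282.968, which is > -288.55
This sign pattern matches East.

East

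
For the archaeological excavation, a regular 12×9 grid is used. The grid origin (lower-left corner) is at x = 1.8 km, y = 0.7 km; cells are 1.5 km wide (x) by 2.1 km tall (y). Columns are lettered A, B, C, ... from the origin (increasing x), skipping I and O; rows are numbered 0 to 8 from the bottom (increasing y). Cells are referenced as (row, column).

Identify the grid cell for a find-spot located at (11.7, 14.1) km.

(6, G)

Column index: ⌊(11.7 − 1.8) / 1.5⌋ = ⌊6.600⌋ = 6 → column G
Row offset from origin: ⌊(14.1 − 0.7) / 2.1⌋ = ⌊6.381⌋ = 6 → row 6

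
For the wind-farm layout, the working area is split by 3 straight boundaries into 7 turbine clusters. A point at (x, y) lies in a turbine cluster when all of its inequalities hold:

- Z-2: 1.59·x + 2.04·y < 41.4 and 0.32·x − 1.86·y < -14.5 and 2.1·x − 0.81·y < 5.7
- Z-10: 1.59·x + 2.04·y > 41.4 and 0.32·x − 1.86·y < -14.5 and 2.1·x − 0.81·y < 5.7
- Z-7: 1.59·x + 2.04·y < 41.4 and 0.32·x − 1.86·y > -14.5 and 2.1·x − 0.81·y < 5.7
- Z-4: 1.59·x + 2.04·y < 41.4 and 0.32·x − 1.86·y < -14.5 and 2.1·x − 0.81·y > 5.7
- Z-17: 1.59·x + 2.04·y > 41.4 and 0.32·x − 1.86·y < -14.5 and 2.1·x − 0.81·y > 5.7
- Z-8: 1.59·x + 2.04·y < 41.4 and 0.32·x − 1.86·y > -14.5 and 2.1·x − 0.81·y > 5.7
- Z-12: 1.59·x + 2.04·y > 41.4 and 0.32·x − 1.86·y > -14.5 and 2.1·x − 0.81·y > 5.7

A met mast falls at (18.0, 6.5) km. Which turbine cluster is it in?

1.59·18.0 + 2.04·6.5 = 41.880, which is > 41.4
0.32·18.0 − 1.86·6.5 = -6.330, which is > -14.5
2.1·18.0 − 0.81·6.5 = 32.535, which is > 5.7
This sign pattern matches Z-12.

Z-12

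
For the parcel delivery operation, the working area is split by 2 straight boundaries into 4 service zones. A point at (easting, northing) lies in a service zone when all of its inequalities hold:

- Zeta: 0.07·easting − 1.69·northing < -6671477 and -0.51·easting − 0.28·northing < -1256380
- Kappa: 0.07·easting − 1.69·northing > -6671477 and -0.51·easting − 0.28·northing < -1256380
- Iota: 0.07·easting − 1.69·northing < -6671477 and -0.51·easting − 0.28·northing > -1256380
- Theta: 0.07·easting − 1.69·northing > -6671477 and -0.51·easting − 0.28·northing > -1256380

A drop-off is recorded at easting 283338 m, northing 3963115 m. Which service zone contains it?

0.07·283338 − 1.69·3963115 = -6677830.690, which is < -6671477
-0.51·283338 − 0.28·3963115 = -1254174.580, which is > -1256380
This sign pattern matches Iota.

Iota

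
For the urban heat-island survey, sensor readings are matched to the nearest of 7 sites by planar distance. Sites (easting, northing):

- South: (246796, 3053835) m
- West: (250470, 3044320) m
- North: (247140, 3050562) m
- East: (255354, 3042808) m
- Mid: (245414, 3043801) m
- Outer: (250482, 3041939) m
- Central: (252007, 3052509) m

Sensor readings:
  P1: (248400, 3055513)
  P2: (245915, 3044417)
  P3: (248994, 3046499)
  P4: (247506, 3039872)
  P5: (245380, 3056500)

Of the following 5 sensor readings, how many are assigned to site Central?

P1 → South
P2 → Mid
P3 → West
P4 → Outer
P5 → South
0 of the 5 go to Central.

0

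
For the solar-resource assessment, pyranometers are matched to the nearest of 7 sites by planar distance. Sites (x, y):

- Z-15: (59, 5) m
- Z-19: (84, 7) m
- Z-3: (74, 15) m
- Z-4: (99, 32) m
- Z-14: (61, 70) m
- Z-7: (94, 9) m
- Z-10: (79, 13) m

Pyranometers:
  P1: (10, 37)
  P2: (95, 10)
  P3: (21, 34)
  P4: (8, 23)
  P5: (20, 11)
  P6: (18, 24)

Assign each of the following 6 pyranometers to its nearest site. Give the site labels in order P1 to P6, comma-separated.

P1 → Z-15 (d²=3425.00)
P2 → Z-7 (d²=2.00)
P3 → Z-15 (d²=2285.00)
P4 → Z-15 (d²=2925.00)
P5 → Z-15 (d²=1557.00)
P6 → Z-15 (d²=2042.00)

Z-15, Z-7, Z-15, Z-15, Z-15, Z-15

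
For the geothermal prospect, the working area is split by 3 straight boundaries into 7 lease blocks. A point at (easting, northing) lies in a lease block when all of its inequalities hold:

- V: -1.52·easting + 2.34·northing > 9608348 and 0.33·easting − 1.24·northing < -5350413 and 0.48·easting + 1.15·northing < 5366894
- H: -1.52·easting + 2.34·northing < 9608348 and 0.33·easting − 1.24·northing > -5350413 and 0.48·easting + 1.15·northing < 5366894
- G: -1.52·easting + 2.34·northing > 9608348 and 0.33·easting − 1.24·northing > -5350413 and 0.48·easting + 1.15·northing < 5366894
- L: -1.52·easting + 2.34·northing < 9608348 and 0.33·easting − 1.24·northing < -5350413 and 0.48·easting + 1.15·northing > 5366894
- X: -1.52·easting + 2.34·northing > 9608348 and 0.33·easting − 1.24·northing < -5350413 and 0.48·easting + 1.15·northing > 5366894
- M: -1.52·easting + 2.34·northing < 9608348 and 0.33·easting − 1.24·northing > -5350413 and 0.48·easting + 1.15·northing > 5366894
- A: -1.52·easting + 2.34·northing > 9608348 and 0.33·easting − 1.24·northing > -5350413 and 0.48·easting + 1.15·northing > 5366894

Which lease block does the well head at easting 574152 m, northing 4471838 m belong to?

-1.52·574152 + 2.34·4471838 = 9591389.880, which is < 9608348
0.33·574152 − 1.24·4471838 = -5355608.960, which is < -5350413
0.48·574152 + 1.15·4471838 = 5418206.660, which is > 5366894
This sign pattern matches L.

L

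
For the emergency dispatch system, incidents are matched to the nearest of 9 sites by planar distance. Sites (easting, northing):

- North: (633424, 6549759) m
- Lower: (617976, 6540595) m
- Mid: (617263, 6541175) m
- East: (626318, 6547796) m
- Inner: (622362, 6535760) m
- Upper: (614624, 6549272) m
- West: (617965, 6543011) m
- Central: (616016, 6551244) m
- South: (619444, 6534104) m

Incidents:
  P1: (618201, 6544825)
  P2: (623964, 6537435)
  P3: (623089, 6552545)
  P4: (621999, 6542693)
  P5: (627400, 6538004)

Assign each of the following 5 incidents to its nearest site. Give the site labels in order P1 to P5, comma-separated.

P1 → West (d²=3346292.00)
P2 → Inner (d²=5372029.00)
P3 → East (d²=32979442.00)
P4 → West (d²=16374280.00)
P5 → Inner (d²=30416980.00)

West, Inner, East, West, Inner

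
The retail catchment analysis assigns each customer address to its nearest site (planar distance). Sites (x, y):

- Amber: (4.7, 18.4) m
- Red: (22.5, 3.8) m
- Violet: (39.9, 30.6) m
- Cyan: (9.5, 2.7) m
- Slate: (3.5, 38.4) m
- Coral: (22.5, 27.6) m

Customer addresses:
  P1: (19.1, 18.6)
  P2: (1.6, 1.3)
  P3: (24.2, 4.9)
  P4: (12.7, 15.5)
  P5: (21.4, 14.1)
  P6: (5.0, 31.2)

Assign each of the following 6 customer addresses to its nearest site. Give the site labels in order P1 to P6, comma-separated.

P1 → Coral (d²=92.56)
P2 → Cyan (d²=64.37)
P3 → Red (d²=4.10)
P4 → Amber (d²=72.41)
P5 → Red (d²=107.30)
P6 → Slate (d²=54.09)

Coral, Cyan, Red, Amber, Red, Slate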